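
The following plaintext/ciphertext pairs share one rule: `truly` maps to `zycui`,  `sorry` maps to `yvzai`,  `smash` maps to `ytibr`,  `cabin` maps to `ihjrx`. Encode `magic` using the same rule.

shorm

In truly: t→z is +6, r→y is +7, u→c is +8, l→u is +9 — the shift increases by 1 each position. The shift increases by 1 at each position, starting from +6: 6, 7, 8, ….
For magic: m+6=s, a+7=h, g+8=o, i+9=r, c+10=m.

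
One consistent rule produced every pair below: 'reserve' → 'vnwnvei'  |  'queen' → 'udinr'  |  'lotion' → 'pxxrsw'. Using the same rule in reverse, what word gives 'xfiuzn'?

Shifts by position in reserve: pos 0: r→v (+4), pos 1: e→n (+9), pos 2: s→w (+4), pos 3: e→n (+9) — repeating every 2. The shifts repeat in a cycle of length 2: positions 0,1,… shift by +4, +9, then the pattern repeats.
Undoing it on xfiuzn: x−4=t, f−9=w, i−4=e, u−9=l, z−4=v, n−9=e.

twelve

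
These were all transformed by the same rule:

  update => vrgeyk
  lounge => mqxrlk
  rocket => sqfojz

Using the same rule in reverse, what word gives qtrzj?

In update: u→v is +1, p→r is +2, d→g is +3, a→e is +4 — the shift increases by 1 each position. The shift increases by 1 at each position, starting from +1: 1, 2, 3, ….
Decoding qtrzj: q−1=p, t−2=r, r−3=o, z−4=v, j−5=e.

prove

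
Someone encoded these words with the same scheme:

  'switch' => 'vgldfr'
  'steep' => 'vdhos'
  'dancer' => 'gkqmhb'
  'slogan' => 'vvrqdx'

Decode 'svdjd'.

Shifts by position in switch: pos 0: s→v (+3), pos 1: w→g (+10), pos 2: i→l (+3), pos 3: t→d (+10) — repeating every 2. It's a Vigenère-style cipher with numeric key [3,10]: position i shifts by key[i mod 2].
Reversing it on svdjd: s−3=p, v−10=l, d−3=a, j−10=z, d−3=a.

plaza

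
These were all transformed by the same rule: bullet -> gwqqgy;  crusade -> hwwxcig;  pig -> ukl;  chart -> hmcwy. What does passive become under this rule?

ucxxkag

The shift depends on letter class: consonant b→g is +5, but vowel u→w is +2. The rule splits by letter class: vowels +2, consonants +5.
For passive: p(cons)+5=u, a(vowel)+2=c, s(cons)+5=x, s(cons)+5=x, i(vowel)+2=k, v(cons)+5=a, e(vowel)+2=g.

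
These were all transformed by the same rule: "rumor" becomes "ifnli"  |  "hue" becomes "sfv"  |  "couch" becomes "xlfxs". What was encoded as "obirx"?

lyric

This is the alphabet-reversal cipher (Atbash): a becomes z, b becomes y, etc.
Reversing it on obirx: o↔l, b↔y, i↔r, r↔i, x↔c.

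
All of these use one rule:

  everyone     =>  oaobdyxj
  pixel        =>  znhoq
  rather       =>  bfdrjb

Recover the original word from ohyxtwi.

Shifts by position in everyone: pos 0: e→o (+10), pos 1: v→a (+5), pos 2: e→o (+10), pos 3: r→b (+10), pos 4: y→d (+5), pos 5: o→y (+10) — repeating every 3. It's a Vigenère-style cipher with numeric key [10,5,10]: position i shifts by key[i mod 3].
Reversing it on ohyxtwi: o−10=e, h−5=c, y−10=o, x−10=n, t−5=o, w−10=m, i−10=y.

economy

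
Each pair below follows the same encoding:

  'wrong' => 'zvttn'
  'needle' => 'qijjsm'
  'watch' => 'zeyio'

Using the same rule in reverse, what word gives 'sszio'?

Each letter shifts forward by (position + 3), i.e. 3, 4, 5, … — the shift grows by one for each successive letter.
Undoing it on sszio: s−3=p, s−4=o, z−5=u, i−6=c, o−7=h.

pouch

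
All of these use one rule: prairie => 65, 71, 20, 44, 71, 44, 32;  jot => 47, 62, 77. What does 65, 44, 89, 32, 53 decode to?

p(#16)→65 and r(#18)→71: differences scale by 3, so n = 3·pos + 17. Each letter becomes 3×(its alphabet position, a=1..z=26) + 17.
Undoing it on 65, 44, 89, 32, 53: 65→(65−17)÷3=16=p, 44→(44−17)÷3=9=i, 89→(89−17)÷3=24=x, 32→(32−17)÷3=5=e, 53→(53−17)÷3=12=l.

pixel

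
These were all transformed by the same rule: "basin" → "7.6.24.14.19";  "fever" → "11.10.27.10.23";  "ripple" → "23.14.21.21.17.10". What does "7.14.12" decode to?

b is letter #2 and maps to 7: an offset of 5. Letters become their 1-based position plus 5 (so a→6, b→7, …).
Decoding 7.14.12: 7→(7−5)÷1=2=b, 14→(14−5)÷1=9=i, 12→(12−5)÷1=7=g.

big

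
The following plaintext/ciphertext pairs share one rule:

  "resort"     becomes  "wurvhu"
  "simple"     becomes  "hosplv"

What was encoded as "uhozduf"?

The output letters match the input read backwards, each shifted +3: resort reversed is troser. Read the word backwards and shift each letter +3.
Reversing it on uhozduf: shift back: u−3=r, h−3=e, o−3=l, z−3=w, d−3=a, u−3=r, f−3=c → relwarc; then reverse → crawler.

crawler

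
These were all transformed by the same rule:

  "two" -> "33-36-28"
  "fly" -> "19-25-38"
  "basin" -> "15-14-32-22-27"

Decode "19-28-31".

for

t is letter #20 and maps to 33: an offset of 13. The number is (letter's place in the alphabet, a=1) + 13.
Undoing it on 19-28-31: 19→(19−13)÷1=6=f, 28→(28−13)÷1=15=o, 31→(31−13)÷1=18=r.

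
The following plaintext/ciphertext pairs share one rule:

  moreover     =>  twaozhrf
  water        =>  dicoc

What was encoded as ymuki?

relax

In moreover: m→t is +7, o→w is +8, r→a is +9, e→o is +10 — the shift increases by 1 each position. The shift increases by 1 at each position, starting from +7: 7, 8, 9, ….
Decoding ymuki: y−7=r, m−8=e, u−9=l, k−10=a, i−11=x.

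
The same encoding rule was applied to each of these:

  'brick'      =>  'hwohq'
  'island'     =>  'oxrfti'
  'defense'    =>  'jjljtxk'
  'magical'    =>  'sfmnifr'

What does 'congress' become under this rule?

A repeating key of period 2 is used — shifts +6, +5 over and over.
Applying it to congress: c+6=i, o+5=t, n+6=t, g+5=l, r+6=x, e+5=j, s+6=y, s+5=x.

ittlxjyx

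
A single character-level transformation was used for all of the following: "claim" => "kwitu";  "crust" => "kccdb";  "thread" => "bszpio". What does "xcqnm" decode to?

It's a Vigenère-style cipher with numeric key [8,11]: position i shifts by key[i mod 2].
Decoding xcqnm: x−8=p, c−11=r, q−8=i, n−11=c, m−8=e.

price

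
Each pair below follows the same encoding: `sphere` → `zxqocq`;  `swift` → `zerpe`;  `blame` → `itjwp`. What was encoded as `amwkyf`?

tenant

In sphere: s→z is +7, p→x is +8, h→q is +9, e→o is +10 — the shift increases by 1 each position. The shift increases by 1 at each position, starting from +7: 7, 8, 9, ….
Reversing it on amwkyf: a−7=t, m−8=e, w−9=n, k−10=a, y−11=n, f−12=t.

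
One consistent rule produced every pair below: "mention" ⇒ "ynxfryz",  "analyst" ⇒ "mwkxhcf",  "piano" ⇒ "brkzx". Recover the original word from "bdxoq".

Shifts by position in mention: pos 0: m→y (+12), pos 1: e→n (+9), pos 2: n→x (+10), pos 3: t→f (+12), pos 4: i→r (+9), pos 5: o→y (+10) — repeating every 3. A repeating key of period 3 is used — shifts +12, +9, +10 over and over.
Undoing it on bdxoq: b−12=p, d−9=u, x−10=n, o−12=c, q−9=h.

punch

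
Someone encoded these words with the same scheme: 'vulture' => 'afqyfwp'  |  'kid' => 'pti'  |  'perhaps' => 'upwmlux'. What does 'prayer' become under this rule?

The rule splits by letter class: vowels +11, consonants +5.
Applying it to prayer: p(cons)+5=u, r(cons)+5=w, a(vowel)+11=l, y(cons)+5=d, e(vowel)+11=p, r(cons)+5=w.

uwldpw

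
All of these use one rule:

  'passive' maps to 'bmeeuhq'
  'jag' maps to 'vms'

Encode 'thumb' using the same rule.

It's a constant shift of +12 (ROT12).
Applying it to thumb: t+12=f, h+12=t, u+12=g, m+12=y, b+12=n.

ftgyn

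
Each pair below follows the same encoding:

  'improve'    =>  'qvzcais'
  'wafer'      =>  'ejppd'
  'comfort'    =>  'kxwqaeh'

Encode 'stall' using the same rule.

In improve: i→q is +8, m→v is +9, p→z is +10, r→c is +11 — the shift increases by 1 each position. Letter i (0-indexed) is shifted by i+8, so successive shifts are 8, 9, 10, ….
On stall: s+8=a, t+9=c, a+10=k, l+11=w, l+12=x.

ackwx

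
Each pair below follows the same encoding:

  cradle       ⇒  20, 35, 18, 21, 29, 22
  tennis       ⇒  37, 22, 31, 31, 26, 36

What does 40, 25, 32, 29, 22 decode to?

c is letter #3 and maps to 20: an offset of 17. Each letter is replaced by its alphabet position (a=1..z=26) + 17.
Reversing it on 40, 25, 32, 29, 22: 40→(40−17)÷1=23=w, 25→(25−17)÷1=8=h, 32→(32−17)÷1=15=o, 29→(29−17)÷1=12=l, 22→(22−17)÷1=5=e.

whole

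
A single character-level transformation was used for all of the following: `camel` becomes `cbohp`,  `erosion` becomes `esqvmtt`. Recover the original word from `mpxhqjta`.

movement

In camel: c→c is +0, a→b is +1, m→o is +2, e→h is +3 — the shift increases by 1 each position. Letter i (0-indexed) is shifted by i+0, so successive shifts are 0, 1, 2, ….
Reversing it on mpxhqjta: m−0=m, p−1=o, x−2=v, h−3=e, q−4=m, j−5=e, t−6=n, a−7=t.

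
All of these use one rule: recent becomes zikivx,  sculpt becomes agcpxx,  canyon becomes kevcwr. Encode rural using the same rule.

Shifts by position in recent: pos 0: r→z (+8), pos 1: e→i (+4), pos 2: c→k (+8), pos 3: e→i (+4) — repeating every 2. The shifts repeat in a cycle of length 2: positions 0,1,… shift by +8, +4, then the pattern repeats.
Applying it to rural: r+8=z, u+4=y, r+8=z, a+4=e, l+8=t.

zyzet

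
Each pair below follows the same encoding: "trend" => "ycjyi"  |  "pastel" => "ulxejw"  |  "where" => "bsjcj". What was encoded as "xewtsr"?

string

Shifts by position in trend: pos 0: t→y (+5), pos 1: r→c (+11), pos 2: e→j (+5), pos 3: n→y (+11) — repeating every 2. The shifts repeat in a cycle of length 2: positions 0,1,… shift by +5, +11, then the pattern repeats.
Undoing it on xewtsr: x−5=s, e−11=t, w−5=r, t−11=i, s−5=n, r−11=g.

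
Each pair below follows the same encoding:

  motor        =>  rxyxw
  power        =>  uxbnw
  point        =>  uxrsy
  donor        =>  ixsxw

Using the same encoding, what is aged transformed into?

jlni

The shift depends on letter class: consonant m→r is +5, but vowel o→x is +9. The rule splits by letter class: vowels +9, consonants +5.
Applying it to aged: a(vowel)+9=j, g(cons)+5=l, e(vowel)+9=n, d(cons)+5=i.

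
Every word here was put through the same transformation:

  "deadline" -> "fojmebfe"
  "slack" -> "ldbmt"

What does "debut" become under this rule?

uvcfe

The output letters match the input read backwards, each shifted +1: deadline reversed is enildaed. Read the word backwards and shift each letter +1.
Applying it to debut: reverse → tubed; then shift: t+1=u, u+1=v, b+1=c, e+1=f, d+1=e.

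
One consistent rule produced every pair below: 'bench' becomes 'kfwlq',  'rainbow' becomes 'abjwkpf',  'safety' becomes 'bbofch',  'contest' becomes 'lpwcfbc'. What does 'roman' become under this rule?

The rule splits by letter class: vowels +1, consonants +9.
For roman: r(cons)+9=a, o(vowel)+1=p, m(cons)+9=v, a(vowel)+1=b, n(cons)+9=w.

apvbw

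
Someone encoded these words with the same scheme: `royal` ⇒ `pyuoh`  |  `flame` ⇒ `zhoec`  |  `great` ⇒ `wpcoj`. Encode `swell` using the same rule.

r(17)→p(15) and o(14)→y(24) fit y≡23x+14 (mod 26); the inverse of 23 mod 26 is 17. Treating letters as 0–25, the rule is x ↦ 23x + 14 (mod 26).
On swell: s(18)→23·18+14≡12=m; w(22)→23·22+14≡0=a; e(4)→23·4+14≡2=c; l(11)→23·11+14≡7=h; l(11)→23·11+14≡7=h (all mod 26).

machh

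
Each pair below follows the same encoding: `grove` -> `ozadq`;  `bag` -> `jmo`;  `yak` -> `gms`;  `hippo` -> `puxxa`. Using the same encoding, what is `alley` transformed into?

The shift depends on letter class: consonant g→o is +8, but vowel o→a is +12. The rule splits by letter class: vowels +12, consonants +8.
For alley: a(vowel)+12=m, l(cons)+8=t, l(cons)+8=t, e(vowel)+12=q, y(cons)+8=g.

mttqg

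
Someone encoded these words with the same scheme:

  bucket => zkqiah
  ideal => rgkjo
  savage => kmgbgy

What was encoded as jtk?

end

The output letters match the input read backwards, each shifted +6: bucket reversed is tekcub. Two steps: reverse the string, then apply a Caesar shift of +6.
Reversing it on jtk: shift back: j−6=d, t−6=n, k−6=e → dne; then reverse → end.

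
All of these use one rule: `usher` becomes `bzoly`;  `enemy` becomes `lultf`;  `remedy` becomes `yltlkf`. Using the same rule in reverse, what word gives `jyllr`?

creek

Each letter is shifted forward by 7 in the alphabet (a Caesar shift of +7).
Reversing it on jyllr: j−7=c, y−7=r, l−7=e, l−7=e, r−7=k.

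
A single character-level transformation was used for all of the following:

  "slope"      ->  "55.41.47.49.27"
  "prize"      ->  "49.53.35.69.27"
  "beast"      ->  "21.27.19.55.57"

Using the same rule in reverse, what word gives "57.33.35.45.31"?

s(#19)→55 and l(#12)→41: differences scale by 2, so n = 2·pos + 17. With a=1..z=26, the number is 2·pos + 17.
Reversing it on 57.33.35.45.31: 57→(57−17)÷2=20=t, 33→(33−17)÷2=8=h, 35→(35−17)÷2=9=i, 45→(45−17)÷2=14=n, 31→(31−17)÷2=7=g.

thing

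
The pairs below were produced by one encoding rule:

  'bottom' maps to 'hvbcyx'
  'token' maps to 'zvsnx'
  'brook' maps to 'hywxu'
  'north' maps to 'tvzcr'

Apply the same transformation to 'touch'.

zvclr

Each letter shifts forward by (position + 6), i.e. 6, 7, 8, … — the shift grows by one for each successive letter.
Applying it to touch: t+6=z, o+7=v, u+8=c, c+9=l, h+10=r.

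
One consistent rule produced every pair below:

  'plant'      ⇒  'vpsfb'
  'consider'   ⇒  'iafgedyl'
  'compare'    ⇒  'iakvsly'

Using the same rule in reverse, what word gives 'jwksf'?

human

p(15)→v(21) and l(11)→p(15) fit y≡21x+18 (mod 26); the inverse of 21 mod 26 is 5. Each letter's alphabet position (a=0..z=25) is mapped through 21·x+18 mod 26 — an affine cipher.
Decoding jwksf: j(9)→5·(9−18)≡7=h; w(22)→5·(22−18)≡20=u; k(10)→5·(10−18)≡12=m; s(18)→5·(18−18)≡0=a; f(5)→5·(5−18)≡13=n (all mod 26).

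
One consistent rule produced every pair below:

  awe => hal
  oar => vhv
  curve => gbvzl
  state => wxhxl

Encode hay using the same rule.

lhc

The shift depends on letter class: consonant w→a is +4, but vowel a→h is +7. Two shifts are in play — +7 for a/e/i/o/u, +4 for every other letter.
Applying it to hay: h(cons)+4=l, a(vowel)+7=h, y(cons)+4=c.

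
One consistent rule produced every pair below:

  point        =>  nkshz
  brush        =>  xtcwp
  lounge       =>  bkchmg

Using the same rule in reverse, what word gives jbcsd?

p(15)→n(13) and o(14)→k(10) fit y≡3x+20 (mod 26); the inverse of 3 mod 26 is 9. This is an affine cipher: with a=0,…,z=25, each position x becomes (3x+20) mod 26.
Decoding jbcsd: j(9)→9·(9−20)≡5=f; b(1)→9·(1−20)≡11=l; c(2)→9·(2−20)≡20=u; s(18)→9·(18−20)≡8=i; d(3)→9·(3−20)≡3=d (all mod 26).

fluid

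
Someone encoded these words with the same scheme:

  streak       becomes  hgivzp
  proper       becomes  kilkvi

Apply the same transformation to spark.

This is the alphabet-reversal cipher (Atbash): a becomes z, b becomes y, etc.
On spark: s↔h, p↔k, a↔z, r↔i, k↔p.

hkzip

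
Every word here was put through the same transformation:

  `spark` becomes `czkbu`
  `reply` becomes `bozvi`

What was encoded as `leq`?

Each letter is shifted forward by 10 in the alphabet (a Caesar shift of +10).
Undoing it on leq: l−10=b, e−10=u, q−10=g.

bug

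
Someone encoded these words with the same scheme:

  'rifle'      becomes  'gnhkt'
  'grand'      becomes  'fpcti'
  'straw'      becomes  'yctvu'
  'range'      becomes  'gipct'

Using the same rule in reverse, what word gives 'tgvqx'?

The output letters match the input read backwards, each shifted +2: rifle reversed is elfir. Read the word backwards and shift each letter +2.
Decoding tgvqx: shift back: t−2=r, g−2=e, v−2=t, q−2=o, x−2=v → retov; then reverse → voter.

voter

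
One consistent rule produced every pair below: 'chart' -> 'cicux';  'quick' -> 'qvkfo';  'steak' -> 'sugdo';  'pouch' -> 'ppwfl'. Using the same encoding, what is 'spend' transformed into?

Letter i (0-indexed) is shifted by i+0, so successive shifts are 0, 1, 2, ….
For spend: s+0=s, p+1=q, e+2=g, n+3=q, d+4=h.

sqgqh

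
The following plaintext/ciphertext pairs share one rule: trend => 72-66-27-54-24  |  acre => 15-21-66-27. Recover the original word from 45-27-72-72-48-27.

t(#20)→72 and r(#18)→66: differences scale by 3, so n = 3·pos + 12. With a=1..z=26, the number is 3·pos + 12.
Reversing it on 45-27-72-72-48-27: 45→(45−12)÷3=11=k, 27→(27−12)÷3=5=e, 72→(72−12)÷3=20=t, 72→(72−12)÷3=20=t, 48→(48−12)÷3=12=l, 27→(27−12)÷3=5=e.

kettle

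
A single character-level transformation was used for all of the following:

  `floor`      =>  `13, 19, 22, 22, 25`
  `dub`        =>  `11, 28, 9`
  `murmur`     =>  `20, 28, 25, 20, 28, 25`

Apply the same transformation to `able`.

Letters become their 1-based position plus 7 (so a→8, b→9, …).
For able: a=1→8, b=2→9, l=12→19, e=5→12.

8, 9, 19, 12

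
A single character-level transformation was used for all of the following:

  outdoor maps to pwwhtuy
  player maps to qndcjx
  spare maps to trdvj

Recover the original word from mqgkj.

lodge

In outdoor: o→p is +1, u→w is +2, t→w is +3, d→h is +4 — the shift increases by 1 each position. Letter i (0-indexed) is shifted by i+1, so successive shifts are 1, 2, 3, ….
Reversing it on mqgkj: m−1=l, q−2=o, g−3=d, k−4=g, j−5=e.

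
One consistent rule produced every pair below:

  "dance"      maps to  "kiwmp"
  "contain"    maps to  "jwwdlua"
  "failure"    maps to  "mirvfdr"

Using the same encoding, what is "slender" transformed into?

ztnxoqe

Letter i (0-indexed) is shifted by i+7, so successive shifts are 7, 8, 9, ….
For slender: s+7=z, l+8=t, e+9=n, n+10=x, d+11=o, e+12=q, r+13=e.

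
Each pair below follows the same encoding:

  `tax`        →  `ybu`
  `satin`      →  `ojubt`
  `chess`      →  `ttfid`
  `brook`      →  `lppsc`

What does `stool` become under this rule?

mpput

The output letters match the input read backwards, each shifted +1: tax reversed is xat. Read the word backwards and shift each letter +1.
For stool: reverse → loots; then shift: l+1=m, o+1=p, o+1=p, t+1=u, s+1=t.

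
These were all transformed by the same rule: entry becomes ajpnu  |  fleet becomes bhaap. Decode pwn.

This is a Caesar cipher with shift 22.
Decoding pwn: p−22=t, w−22=a, n−22=r.

tar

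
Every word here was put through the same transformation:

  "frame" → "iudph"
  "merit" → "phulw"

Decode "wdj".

tag

Compare letters: f→i is +3, r→u is +3, a→d is +3 — a constant shift. Each letter is shifted forward by 3 in the alphabet (a Caesar shift of +3).
Reversing it on wdj: w−3=t, d−3=a, j−3=g.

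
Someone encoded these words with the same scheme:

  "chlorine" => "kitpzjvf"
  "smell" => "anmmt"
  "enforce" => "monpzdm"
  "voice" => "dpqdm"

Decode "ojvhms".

Shifts by position in chlorine: pos 0: c→k (+8), pos 1: h→i (+1), pos 2: l→t (+8), pos 3: o→p (+1) — repeating every 2. A repeating key of period 2 is used — shifts +8, +1 over and over.
Undoing it on ojvhms: o−8=g, j−1=i, v−8=n, h−1=g, m−8=e, s−1=r.

ginger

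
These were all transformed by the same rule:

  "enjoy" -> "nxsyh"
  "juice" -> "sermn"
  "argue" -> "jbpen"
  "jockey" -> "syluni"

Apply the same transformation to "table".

ckkvn

It's a Vigenère-style cipher with numeric key [9,10]: position i shifts by key[i mod 2].
Applying it to table: t+9=c, a+10=k, b+9=k, l+10=v, e+9=n.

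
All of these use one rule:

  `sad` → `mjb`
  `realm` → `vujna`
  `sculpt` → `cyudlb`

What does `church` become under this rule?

qladql

The output letters match the input read backwards, each shifted +9: sad reversed is das. Two steps: reverse the string, then apply a Caesar shift of +9.
Applying it to church: reverse → hcruhc; then shift: h+9=q, c+9=l, r+9=a, u+9=d, h+9=q, c+9=l.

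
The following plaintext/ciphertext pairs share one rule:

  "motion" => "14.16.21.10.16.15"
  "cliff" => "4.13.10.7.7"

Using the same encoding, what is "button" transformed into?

3.22.21.21.16.15

The number is (letter's place in the alphabet, a=1) + 1.
For button: b=2→3, u=21→22, t=20→21, t=20→21, o=15→16, n=14→15.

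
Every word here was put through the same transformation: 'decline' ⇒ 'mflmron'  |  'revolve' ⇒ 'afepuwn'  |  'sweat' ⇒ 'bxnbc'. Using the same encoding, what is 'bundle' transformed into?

kvweuf

Shifts by position in decline: pos 0: d→m (+9), pos 1: e→f (+1), pos 2: c→l (+9), pos 3: l→m (+1) — repeating every 2. The shifts repeat in a cycle of length 2: positions 0,1,… shift by +9, +1, then the pattern repeats.
Applying it to bundle: b+9=k, u+1=v, n+9=w, d+1=e, l+9=u, e+1=f.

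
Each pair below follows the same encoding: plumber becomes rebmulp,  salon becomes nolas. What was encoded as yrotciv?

It's just the letters in reverse order.
Undoing it on yrotciv: then reverse → victory.

victory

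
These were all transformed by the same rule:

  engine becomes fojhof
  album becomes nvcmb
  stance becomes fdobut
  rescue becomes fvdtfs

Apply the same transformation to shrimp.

The output letters match the input read backwards, each shifted +1: engine reversed is enigne. Two steps: reverse the string, then apply a Caesar shift of +1.
For shrimp: reverse → pmirhs; then shift: p+1=q, m+1=n, i+1=j, r+1=s, h+1=i, s+1=t.

qnjsit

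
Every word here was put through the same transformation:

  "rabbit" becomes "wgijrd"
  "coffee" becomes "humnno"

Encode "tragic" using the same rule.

The shift increases by 1 at each position, starting from +5: 5, 6, 7, ….
For tragic: t+5=y, r+6=x, a+7=h, g+8=o, i+9=r, c+10=m.

yxhorm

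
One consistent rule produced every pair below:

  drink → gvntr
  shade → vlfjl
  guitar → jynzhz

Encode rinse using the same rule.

In drink: d→g is +3, r→v is +4, i→n is +5, n→t is +6 — the shift increases by 1 each position. The shift increases by 1 at each position, starting from +3: 3, 4, 5, ….
Applying it to rinse: r+3=u, i+4=m, n+5=s, s+6=y, e+7=l.

umsyl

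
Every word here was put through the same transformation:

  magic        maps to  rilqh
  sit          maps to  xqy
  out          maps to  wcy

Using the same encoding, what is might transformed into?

The rule splits by letter class: vowels +8, consonants +5.
For might: m(cons)+5=r, i(vowel)+8=q, g(cons)+5=l, h(cons)+5=m, t(cons)+5=y.

rqlmy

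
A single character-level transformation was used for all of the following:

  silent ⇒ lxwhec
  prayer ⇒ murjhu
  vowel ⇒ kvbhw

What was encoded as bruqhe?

s(18)→l(11) and i(8)→x(23) fit y≡17x+17 (mod 26); the inverse of 17 mod 26 is 23. Treating letters as 0–25, the rule is x ↦ 17x + 17 (mod 26).
Decoding bruqhe: b(1)→23·(1−17)≡22=w; r(17)→23·(17−17)≡0=a; u(20)→23·(20−17)≡17=r; q(16)→23·(16−17)≡3=d; h(7)→23·(7−17)≡4=e; e(4)→23·(4−17)≡13=n (all mod 26).

warden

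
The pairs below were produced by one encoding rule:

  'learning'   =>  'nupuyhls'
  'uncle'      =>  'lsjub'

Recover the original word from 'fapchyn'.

Two steps: reverse the string, then apply a Caesar shift of +7.
Decoding fapchyn: shift back: f−7=y, a−7=t, p−7=i, c−7=v, h−7=a, y−7=r, n−7=g → ytivarg; then reverse → gravity.

gravity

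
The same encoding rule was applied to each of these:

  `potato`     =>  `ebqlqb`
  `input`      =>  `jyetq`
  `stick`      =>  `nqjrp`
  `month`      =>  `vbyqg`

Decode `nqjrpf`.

p(15)→e(4) and o(14)→b(1) fit y≡3x+11 (mod 26); the inverse of 3 mod 26 is 9. Each letter's alphabet position (a=0..z=25) is mapped through 3·x+11 mod 26 — an affine cipher.
Decoding nqjrpf: n(13)→9·(13−11)≡18=s; q(16)→9·(16−11)≡19=t; j(9)→9·(9−11)≡8=i; r(17)→9·(17−11)≡2=c; p(15)→9·(15−11)≡10=k; f(5)→9·(5−11)≡24=y (all mod 26).

sticky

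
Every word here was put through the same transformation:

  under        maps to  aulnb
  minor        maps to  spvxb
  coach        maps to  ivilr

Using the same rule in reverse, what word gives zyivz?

tramp

In under: u→a is +6, n→u is +7, d→l is +8, e→n is +9 — the shift increases by 1 each position. Each letter shifts forward by (position + 6), i.e. 6, 7, 8, … — the shift grows by one for each successive letter.
Undoing it on zyivz: z−6=t, y−7=r, i−8=a, v−9=m, z−10=p.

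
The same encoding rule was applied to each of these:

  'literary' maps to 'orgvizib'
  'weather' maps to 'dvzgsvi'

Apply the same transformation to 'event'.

vevmg

Each pair mirrors across the alphabet (l↔o, i↔r, t↔g): positions sum to 25. Letters are reflected about the middle of the alphabet (position → 25−position): Atbash.
Applying it to event: e↔v, v↔e, e↔v, n↔m, t↔g.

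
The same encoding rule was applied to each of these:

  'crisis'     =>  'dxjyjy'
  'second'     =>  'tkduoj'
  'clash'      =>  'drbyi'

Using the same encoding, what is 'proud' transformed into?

qxpae

Shifts by position in crisis: pos 0: c→d (+1), pos 1: r→x (+6), pos 2: i→j (+1), pos 3: s→y (+6) — repeating every 2. The shifts repeat in a cycle of length 2: positions 0,1,… shift by +1, +6, then the pattern repeats.
For proud: p+1=q, r+6=x, o+1=p, u+6=a, d+1=e.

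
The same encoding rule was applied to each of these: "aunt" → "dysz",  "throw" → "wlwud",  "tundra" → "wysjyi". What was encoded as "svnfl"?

Letter i (0-indexed) is shifted by i+3, so successive shifts are 3, 4, 5, ….
Reversing it on svnfl: s−3=p, v−4=r, n−5=i, f−6=z, l−7=e.

prize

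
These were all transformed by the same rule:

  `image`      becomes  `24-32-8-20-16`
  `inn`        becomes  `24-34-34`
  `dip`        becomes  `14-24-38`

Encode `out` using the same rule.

Each letter becomes 2×(its alphabet position, a=1..z=26) + 6.
Applying it to out: o=15→36, u=21→48, t=20→46.

36-48-46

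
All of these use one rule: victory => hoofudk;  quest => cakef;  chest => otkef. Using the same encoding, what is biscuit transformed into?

The shift depends on letter class: consonant v→h is +12, but vowel i→o is +6. The rule splits by letter class: vowels +6, consonants +12.
Applying it to biscuit: b(cons)+12=n, i(vowel)+6=o, s(cons)+12=e, c(cons)+12=o, u(vowel)+6=a, i(vowel)+6=o, t(cons)+12=f.

noeoaof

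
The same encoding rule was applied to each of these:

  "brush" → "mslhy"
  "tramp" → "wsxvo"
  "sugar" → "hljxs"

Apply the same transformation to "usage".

lhxjf

This is an affine cipher: with a=0,…,z=25, each position x becomes (15x+23) mod 26.
Applying it to usage: u(20)→15·20+23≡11=l; s(18)→15·18+23≡7=h; a(0)→15·0+23≡23=x; g(6)→15·6+23≡9=j; e(4)→15·4+23≡5=f (all mod 26).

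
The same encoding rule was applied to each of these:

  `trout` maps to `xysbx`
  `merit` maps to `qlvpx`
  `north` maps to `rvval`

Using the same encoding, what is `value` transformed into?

Shifts by position in trout: pos 0: t→x (+4), pos 1: r→y (+7), pos 2: o→s (+4), pos 3: u→b (+7) — repeating every 2. A repeating key of period 2 is used — shifts +4, +7 over and over.
On value: v+4=z, a+7=h, l+4=p, u+7=b, e+4=i.

zhpbi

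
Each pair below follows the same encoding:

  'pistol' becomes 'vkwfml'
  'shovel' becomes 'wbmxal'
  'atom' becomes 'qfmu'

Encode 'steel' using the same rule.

p(15)→v(21) and i(8)→k(10) fit y≡9x+16 (mod 26); the inverse of 9 mod 26 is 3. Treating letters as 0–25, the rule is x ↦ 9x + 16 (mod 26).
For steel: s(18)→9·18+16≡22=w; t(19)→9·19+16≡5=f; e(4)→9·4+16≡0=a; e(4)→9·4+16≡0=a; l(11)→9·11+16≡11=l (all mod 26).

wfaal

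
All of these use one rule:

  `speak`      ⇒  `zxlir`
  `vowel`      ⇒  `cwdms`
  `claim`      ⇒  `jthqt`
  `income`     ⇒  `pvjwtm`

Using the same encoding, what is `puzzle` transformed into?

Shifts by position in speak: pos 0: s→z (+7), pos 1: p→x (+8), pos 2: e→l (+7), pos 3: a→i (+8) — repeating every 2. It's a Vigenère-style cipher with numeric key [7,8]: position i shifts by key[i mod 2].
Applying it to puzzle: p+7=w, u+8=c, z+7=g, z+8=h, l+7=s, e+8=m.

wcghsm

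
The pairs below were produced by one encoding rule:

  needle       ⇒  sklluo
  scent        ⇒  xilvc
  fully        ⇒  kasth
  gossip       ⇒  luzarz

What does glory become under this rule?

Letter i (0-indexed) is shifted by i+5, so successive shifts are 5, 6, 7, ….
Applying it to glory: g+5=l, l+6=r, o+7=v, r+8=z, y+9=h.

lrvzh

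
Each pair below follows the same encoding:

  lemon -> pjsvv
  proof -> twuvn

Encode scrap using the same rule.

In lemon: l→p is +4, e→j is +5, m→s is +6, o→v is +7 — the shift increases by 1 each position. Letter i (0-indexed) is shifted by i+4, so successive shifts are 4, 5, 6, ….
On scrap: s+4=w, c+5=h, r+6=x, a+7=h, p+8=x.

whxhx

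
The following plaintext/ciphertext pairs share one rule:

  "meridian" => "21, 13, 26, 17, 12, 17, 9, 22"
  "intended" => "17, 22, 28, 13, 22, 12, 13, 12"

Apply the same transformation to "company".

11, 23, 21, 24, 9, 22, 33

m is letter #13 and maps to 21: an offset of 8. Letters become their 1-based position plus 8 (so a→9, b→10, …).
Applying it to company: c=3→11, o=15→23, m=13→21, p=16→24, a=1→9, n=14→22, y=25→33.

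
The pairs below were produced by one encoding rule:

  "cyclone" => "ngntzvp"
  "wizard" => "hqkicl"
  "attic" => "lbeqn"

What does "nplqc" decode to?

chair

Shifts by position in cyclone: pos 0: c→n (+11), pos 1: y→g (+8), pos 2: c→n (+11), pos 3: l→t (+8) — repeating every 2. A repeating key of period 2 is used — shifts +11, +8 over and over.
Undoing it on nplqc: n−11=c, p−8=h, l−11=a, q−8=i, c−11=r.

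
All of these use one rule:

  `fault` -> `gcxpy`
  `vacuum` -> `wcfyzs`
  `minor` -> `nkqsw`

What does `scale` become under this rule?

Each letter shifts forward by (position + 1), i.e. 1, 2, 3, … — the shift grows by one for each successive letter.
For scale: s+1=t, c+2=e, a+3=d, l+4=p, e+5=j.

tedpj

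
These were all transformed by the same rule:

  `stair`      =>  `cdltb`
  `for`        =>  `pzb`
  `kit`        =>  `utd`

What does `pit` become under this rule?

The shift depends on letter class: consonant s→c is +10, but vowel a→l is +11. Vowels shift forward by 11 and consonants shift forward by 10.
For pit: p(cons)+10=z, i(vowel)+11=t, t(cons)+10=d.

ztd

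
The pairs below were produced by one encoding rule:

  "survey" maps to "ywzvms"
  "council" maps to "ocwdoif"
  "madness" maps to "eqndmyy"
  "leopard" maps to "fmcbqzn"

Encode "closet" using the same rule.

s(18)→y(24) and u(20)→w(22) fit y≡25x+16 (mod 26); the inverse of 25 mod 26 is 25. Treating letters as 0–25, the rule is x ↦ 25x + 16 (mod 26).
On closet: c(2)→25·2+16≡14=o; l(11)→25·11+16≡5=f; o(14)→25·14+16≡2=c; s(18)→25·18+16≡24=y; e(4)→25·4+16≡12=m; t(19)→25·19+16≡23=x (all mod 26).

ofcymx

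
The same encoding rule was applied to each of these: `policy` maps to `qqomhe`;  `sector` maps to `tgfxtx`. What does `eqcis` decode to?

dozen

In policy: p→q is +1, o→q is +2, l→o is +3, i→m is +4 — the shift increases by 1 each position. Each letter shifts forward by (position + 1), i.e. 1, 2, 3, … — the shift grows by one for each successive letter.
Reversing it on eqcis: e−1=d, q−2=o, c−3=z, i−4=e, s−5=n.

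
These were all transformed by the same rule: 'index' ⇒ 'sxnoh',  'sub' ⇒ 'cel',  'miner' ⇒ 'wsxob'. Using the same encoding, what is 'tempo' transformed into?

dowzy

Compare letters: i→s is +10, n→x is +10, d→n is +10 — a constant shift. This is a Caesar cipher with shift 10.
Applying it to tempo: t+10=d, e+10=o, m+10=w, p+10=z, o+10=y.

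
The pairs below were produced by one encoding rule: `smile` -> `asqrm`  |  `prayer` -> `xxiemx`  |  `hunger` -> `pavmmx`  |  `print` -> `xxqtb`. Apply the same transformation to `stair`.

azioz

The shifts repeat in a cycle of length 2: positions 0,1,… shift by +8, +6, then the pattern repeats.
For stair: s+8=a, t+6=z, a+8=i, i+6=o, r+8=z.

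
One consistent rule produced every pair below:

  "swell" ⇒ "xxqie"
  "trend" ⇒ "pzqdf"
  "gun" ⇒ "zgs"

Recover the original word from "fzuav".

joint

The output letters match the input read backwards, each shifted +12: swell reversed is llews. Read the word backwards and shift each letter +12.
Undoing it on fzuav: shift back: f−12=t, z−12=n, u−12=i, a−12=o, v−12=j → tnioj; then reverse → joint.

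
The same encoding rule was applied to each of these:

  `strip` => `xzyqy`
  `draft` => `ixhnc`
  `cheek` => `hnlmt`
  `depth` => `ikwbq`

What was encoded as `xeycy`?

syrup

In strip: s→x is +5, t→z is +6, r→y is +7, i→q is +8 — the shift increases by 1 each position. Each letter shifts forward by (position + 5), i.e. 5, 6, 7, … — the shift grows by one for each successive letter.
Decoding xeycy: x−5=s, e−6=y, y−7=r, c−8=u, y−9=p.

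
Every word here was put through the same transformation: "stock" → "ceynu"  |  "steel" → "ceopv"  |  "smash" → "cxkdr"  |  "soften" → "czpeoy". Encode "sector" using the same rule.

cpmeyc

Shifts by position in stock: pos 0: s→c (+10), pos 1: t→e (+11), pos 2: o→y (+10), pos 3: c→n (+11) — repeating every 2. A repeating key of period 2 is used — shifts +10, +11 over and over.
Applying it to sector: s+10=c, e+11=p, c+10=m, t+11=e, o+10=y, r+11=c.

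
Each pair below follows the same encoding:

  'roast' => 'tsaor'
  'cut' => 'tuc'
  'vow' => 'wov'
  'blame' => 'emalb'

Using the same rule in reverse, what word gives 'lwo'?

The output letters match the input read backwards: roast reversed is tsaor. It's just the letters in reverse order.
Undoing it on lwo: then reverse → owl.

owl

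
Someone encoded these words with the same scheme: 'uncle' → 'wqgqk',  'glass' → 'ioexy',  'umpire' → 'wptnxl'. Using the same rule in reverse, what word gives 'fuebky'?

In uncle: u→w is +2, n→q is +3, c→g is +4, l→q is +5 — the shift increases by 1 each position. The shift increases by 1 at each position, starting from +2: 2, 3, 4, ….
Decoding fuebky: f−2=d, u−3=r, e−4=a, b−5=w, k−6=e, y−7=r.

drawer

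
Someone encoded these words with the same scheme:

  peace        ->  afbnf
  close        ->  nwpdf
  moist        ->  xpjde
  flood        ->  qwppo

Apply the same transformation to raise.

cbjdf

The rule splits by letter class: vowels +1, consonants +11.
For raise: r(cons)+11=c, a(vowel)+1=b, i(vowel)+1=j, s(cons)+11=d, e(vowel)+1=f.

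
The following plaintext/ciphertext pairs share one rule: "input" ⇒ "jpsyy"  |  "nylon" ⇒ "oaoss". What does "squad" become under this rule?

In input: i→j is +1, n→p is +2, p→s is +3, u→y is +4 — the shift increases by 1 each position. Letter i (0-indexed) is shifted by i+1, so successive shifts are 1, 2, 3, ….
Applying it to squad: s+1=t, q+2=s, u+3=x, a+4=e, d+5=i.

tsxei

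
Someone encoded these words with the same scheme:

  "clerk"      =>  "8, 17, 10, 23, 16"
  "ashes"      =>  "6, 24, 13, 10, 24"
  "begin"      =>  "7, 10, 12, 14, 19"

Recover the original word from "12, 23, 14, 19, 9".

grind

c is letter #3 and maps to 8: an offset of 5. Each letter is replaced by its alphabet position (a=1..z=26) + 5.
Decoding 12, 23, 14, 19, 9: 12→(12−5)÷1=7=g, 23→(23−5)÷1=18=r, 14→(14−5)÷1=9=i, 19→(19−5)÷1=14=n, 9→(9−5)÷1=4=d.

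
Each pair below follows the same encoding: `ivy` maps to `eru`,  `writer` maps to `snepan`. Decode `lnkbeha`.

profile

Compare letters: i→e is +22, v→r is +22, y→u is +22 — a constant shift. It's a constant shift of +22 (ROT22).
Reversing it on lnkbeha: l−22=p, n−22=r, k−22=o, b−22=f, e−22=i, h−22=l, a−22=e.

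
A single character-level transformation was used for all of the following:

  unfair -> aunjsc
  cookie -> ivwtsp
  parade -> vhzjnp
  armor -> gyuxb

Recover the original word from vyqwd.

print

In unfair: u→a is +6, n→u is +7, f→n is +8, a→j is +9 — the shift increases by 1 each position. Letter i (0-indexed) is shifted by i+6, so successive shifts are 6, 7, 8, ….
Decoding vyqwd: v−6=p, y−7=r, q−8=i, w−9=n, d−10=t.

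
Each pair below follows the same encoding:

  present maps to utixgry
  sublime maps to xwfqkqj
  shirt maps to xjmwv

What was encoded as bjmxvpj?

whistle

Shifts by position in present: pos 0: p→u (+5), pos 1: r→t (+2), pos 2: e→i (+4), pos 3: s→x (+5), pos 4: e→g (+2), pos 5: n→r (+4) — repeating every 3. It's a Vigenère-style cipher with numeric key [5,2,4]: position i shifts by key[i mod 3].
Undoing it on bjmxvpj: b−5=w, j−2=h, m−4=i, x−5=s, v−2=t, p−4=l, j−5=e.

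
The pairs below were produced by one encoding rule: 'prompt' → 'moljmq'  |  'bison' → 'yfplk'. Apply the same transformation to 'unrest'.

rkobpq

Compare letters: p→m is +23, r→o is +23, o→l is +23 — a constant shift. It's a constant shift of +23 (ROT23).
On unrest: u+23=r, n+23=k, r+23=o, e+23=b, s+23=p, t+23=q.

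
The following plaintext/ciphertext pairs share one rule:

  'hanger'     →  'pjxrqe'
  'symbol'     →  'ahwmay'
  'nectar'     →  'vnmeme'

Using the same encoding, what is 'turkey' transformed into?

bdbvql

Each letter shifts forward by (position + 8), i.e. 8, 9, 10, … — the shift grows by one for each successive letter.
Applying it to turkey: t+8=b, u+9=d, r+10=b, k+11=v, e+12=q, y+13=l.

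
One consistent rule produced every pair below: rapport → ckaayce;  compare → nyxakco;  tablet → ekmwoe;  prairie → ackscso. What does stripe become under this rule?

decsao

The shift depends on letter class: consonant r→c is +11, but vowel a→k is +10. Vowels shift forward by 10 and consonants shift forward by 11.
For stripe: s(cons)+11=d, t(cons)+11=e, r(cons)+11=c, i(vowel)+10=s, p(cons)+11=a, e(vowel)+10=o.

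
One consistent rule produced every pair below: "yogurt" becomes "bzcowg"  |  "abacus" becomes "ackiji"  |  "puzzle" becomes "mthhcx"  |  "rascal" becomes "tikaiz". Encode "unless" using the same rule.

Read the word backwards and shift each letter +8.
On unless: reverse → sselnu; then shift: s+8=a, s+8=a, e+8=m, l+8=t, n+8=v, u+8=c.

aamtvc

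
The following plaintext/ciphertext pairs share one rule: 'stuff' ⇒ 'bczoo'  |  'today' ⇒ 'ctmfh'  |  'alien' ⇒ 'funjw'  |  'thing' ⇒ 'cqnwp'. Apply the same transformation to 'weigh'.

fjnpq

The shift depends on letter class: consonant s→b is +9, but vowel u→z is +5. Vowels shift forward by 5 and consonants shift forward by 9.
On weigh: w(cons)+9=f, e(vowel)+5=j, i(vowel)+5=n, g(cons)+9=p, h(cons)+9=q.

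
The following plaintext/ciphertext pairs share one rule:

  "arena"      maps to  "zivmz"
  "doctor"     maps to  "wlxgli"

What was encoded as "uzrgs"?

faith

Each pair mirrors across the alphabet (a↔z, r↔i, e↔v): positions sum to 25. Each letter is replaced by its mirror in the alphabet: a↔z, b↔y, c↔x, and so on (the Atbash cipher).
Undoing it on uzrgs: u↔f, z↔a, r↔i, g↔t, s↔h.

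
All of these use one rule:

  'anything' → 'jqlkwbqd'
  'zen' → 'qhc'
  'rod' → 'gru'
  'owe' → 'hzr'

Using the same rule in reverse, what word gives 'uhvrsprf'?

composer

The output letters match the input read backwards, each shifted +3: anything reversed is gnihtyna. Read the word backwards and shift each letter +3.
Decoding uhvrsprf: shift back: u−3=r, h−3=e, v−3=s, r−3=o, s−3=p, p−3=m, r−3=o, f−3=c → resopmoc; then reverse → composer.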